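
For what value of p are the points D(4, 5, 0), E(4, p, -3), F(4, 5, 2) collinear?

5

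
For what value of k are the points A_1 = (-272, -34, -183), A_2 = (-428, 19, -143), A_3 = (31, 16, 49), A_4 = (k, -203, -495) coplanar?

-202

Normal to plane A_1A_2A_3: n = (10296, 48312, -23859); plane equation n·P = -76923.
Requiring n·A_4 = -76923: (10296)k + (2002869) = -76923.
So k = -202.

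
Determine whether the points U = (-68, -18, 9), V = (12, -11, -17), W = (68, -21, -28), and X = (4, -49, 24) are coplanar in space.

With U as base: UV = (80, 7, -26), UW = (136, -3, -37), UX = (72, -31, 15).
UW × UX = (-1192, -4704, -4000).
UV · (UW × UX) = -24288.
Since -24288 ≠ 0, the four points are not coplanar.

No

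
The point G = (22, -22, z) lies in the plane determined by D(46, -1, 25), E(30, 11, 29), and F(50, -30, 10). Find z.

The plane through D, E, F has equation −64x − 224y + 416z = 7680.
Substituting G: (416)z + (3520) = 7680, so z = 10.

10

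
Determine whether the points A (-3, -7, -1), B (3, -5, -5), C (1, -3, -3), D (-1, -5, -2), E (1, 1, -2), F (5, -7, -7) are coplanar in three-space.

Yes

The plane through A, B, C has normal n = AB × AC = (12, -4, 16) and equation n·P = -24.
Checking the remaining points: n·D = -24, n·E = -24, n·F = -24.
All equal -24, so all 6 points lie in one plane.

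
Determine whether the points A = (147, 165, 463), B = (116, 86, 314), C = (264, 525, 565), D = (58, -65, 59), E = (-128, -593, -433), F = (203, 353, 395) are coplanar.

The plane through A, B, C has normal n = AB × AC = (45582, -14271, -1917) and equation n·P = 3458268.
Checking the remaining points: n·D = 3458268, n·E = 3458268, n·F = 3458268.
All equal 3458268, so all 6 points lie in one plane.

Yes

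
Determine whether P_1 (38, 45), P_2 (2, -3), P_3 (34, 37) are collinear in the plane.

No

P_1P_2 = (-36, -48), P_1P_3 = (-4, -8).
If collinear, P_1P_3 would be a scalar multiple of P_1P_2. But (-36)·(-8) ≠ (-48)·(-4) (difference 96), so they are not parallel; the points are not collinear.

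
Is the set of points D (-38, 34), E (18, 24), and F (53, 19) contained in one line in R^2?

DE = (56, -10), DF = (91, -15).
det[DE; DF] = (56)(-15) − (-10)(91) = 70.
The determinant is nonzero, so they are not collinear.

No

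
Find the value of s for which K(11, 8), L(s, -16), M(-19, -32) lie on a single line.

-7

The three points are collinear iff det[KL; KM] = 0.
This determinant is linear in s: (-40)s + (-280) = 0, so s = -7.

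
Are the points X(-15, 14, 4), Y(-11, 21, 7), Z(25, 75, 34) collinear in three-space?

No

XY = (4, 7, 3), XZ = (40, 61, 30).
Comparing components 2 and 3: (7)(30) − (3)(61) = 27 ≠ 0, so XY and XZ are not parallel and the points are not collinear.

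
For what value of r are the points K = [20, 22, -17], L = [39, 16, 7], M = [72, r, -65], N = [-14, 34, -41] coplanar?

-2

Coplanarity ⇔ det[KL; KM; KN] = 0.
Expanding, this is linear in r: (360)r + (720) = 0.
So r = -2.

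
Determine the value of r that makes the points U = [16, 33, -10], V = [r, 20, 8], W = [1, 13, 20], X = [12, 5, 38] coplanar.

2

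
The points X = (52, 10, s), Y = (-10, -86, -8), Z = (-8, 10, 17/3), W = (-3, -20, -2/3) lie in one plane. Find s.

-49/3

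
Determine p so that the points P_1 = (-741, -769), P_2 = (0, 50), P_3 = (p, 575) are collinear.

475

Collinearity: (P_3 − P_1) must be parallel to (P_2 − P_1) = (741, 819).
Cross-multiplying the components: (p − (-741))·(819) = (1344)·(741).
Solving gives p = 475.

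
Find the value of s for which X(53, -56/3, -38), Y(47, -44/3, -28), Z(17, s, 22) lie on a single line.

16/3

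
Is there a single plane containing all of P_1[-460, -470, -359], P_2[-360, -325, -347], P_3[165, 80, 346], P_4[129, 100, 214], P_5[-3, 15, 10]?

The plane through P_1, P_2, P_3 has normal n = P_1P_2 × P_1P_3 = (95625, -63000, -35625) and equation n·P = -1588125.
Checking the remaining points: n·P_4 = -1588125, n·P_5 = -1588125.
All equal -1588125, so all 5 points lie in one plane.

Yes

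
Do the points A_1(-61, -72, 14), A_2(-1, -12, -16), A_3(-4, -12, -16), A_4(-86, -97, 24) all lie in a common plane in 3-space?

A normal to the plane through A_1, A_2, A_3 is n = A_1A_2 × A_1A_3 = (0, 90, 180).
The plane has equation n·P = -3960. For A_4: n·A_4 = -4410.
-4410 ≠ -3960, so A_4 is off the plane.

No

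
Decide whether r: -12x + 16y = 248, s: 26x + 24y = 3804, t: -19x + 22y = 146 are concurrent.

The three lines meet at one point iff the augmented coefficient matrix [aᵢ bᵢ cᵢ] has rank < 3, i.e. its determinant vanishes.
Here the determinant is 0.
It vanishes, so the lines are concurrent at (78, 74).

Yes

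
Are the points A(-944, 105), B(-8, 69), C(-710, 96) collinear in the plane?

AB = (936, -36), AC = (234, -9).
det[AB; AC] = (936)(-9) − (-36)(234) = 0.
The determinant is zero, so the points are collinear.

Yes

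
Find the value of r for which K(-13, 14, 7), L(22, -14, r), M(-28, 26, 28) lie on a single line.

Direction KM = (-15, 12, 21). From the x-coordinate of L, the parameter along the line is τ = (22 − (-13))/(-15) = -7/3.
Then r = 7 + (-7/3)·(21) = -42.

-42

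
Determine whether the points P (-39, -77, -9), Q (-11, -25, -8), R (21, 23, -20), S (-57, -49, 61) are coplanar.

A normal to the plane through P, Q, R is n = PQ × PR = (-672, 368, -320).
The plane has equation n·X = 752. For S: n·S = 752.
Equal, so S lies in the plane and all four are coplanar.

Yes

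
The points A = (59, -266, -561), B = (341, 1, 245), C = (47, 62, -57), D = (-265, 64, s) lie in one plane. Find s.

-477

Normal to plane ABC: n = (-129800, -151800, 95700); plane equation n·P = -20967100.
Requiring n·D = -20967100: (95700)s + (24681800) = -20967100.
So s = -477.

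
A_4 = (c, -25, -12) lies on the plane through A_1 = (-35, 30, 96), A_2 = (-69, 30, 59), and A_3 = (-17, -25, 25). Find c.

The plane through A_1, A_2, A_3 has equation −2035x − 3080y + 1870z = 158345.
Substituting A_4: (-2035)c + (54560) = 158345, so c = -51.

-51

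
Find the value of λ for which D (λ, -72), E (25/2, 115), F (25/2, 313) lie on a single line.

25/2

The three points are collinear iff det[DE; DF] = 0.
This determinant is linear in λ: (-198)λ + (2475) = 0, so λ = 25/2.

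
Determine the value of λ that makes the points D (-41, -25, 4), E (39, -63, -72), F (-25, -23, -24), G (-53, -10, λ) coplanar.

Coplanarity ⇔ det[DE; DF; DG] = 0.
Expanding, this is linear in λ: (768)λ + (-2304) = 0.
So λ = 3.

3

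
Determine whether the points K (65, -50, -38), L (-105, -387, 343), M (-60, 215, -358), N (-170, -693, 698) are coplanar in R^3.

A normal to the plane through K, L, M is n = KL × KM = (6875, -102025, -87175).
The plane has equation n·P = 8860775. For N: n·N = 8686425.
8686425 ≠ 8860775, so N is off the plane.

No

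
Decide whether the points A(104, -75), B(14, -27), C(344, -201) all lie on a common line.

AB = (-90, 48), AC = (240, -126).
Twice the signed area of △ABC is (-90)(-126) − (48)(240) = -180.
The area is nonzero, so the three points are not collinear.

No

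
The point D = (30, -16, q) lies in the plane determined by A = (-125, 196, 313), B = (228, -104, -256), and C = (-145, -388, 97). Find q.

Coplanarity requires AB · (AC × AD) = 0.
AB = (353, -300, -569), AC = (-20, -584, -216); the triple product is linear in q with coefficient -212152 and constant term 6364560.
Setting it to zero: q = 30.

30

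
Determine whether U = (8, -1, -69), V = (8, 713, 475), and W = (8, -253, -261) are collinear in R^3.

Yes

UV = (0, 714, 544), UW = (0, -252, -192).
Each component of UW is -6/17 times the corresponding component of UV, so UW = -6/17·UV and the points are collinear.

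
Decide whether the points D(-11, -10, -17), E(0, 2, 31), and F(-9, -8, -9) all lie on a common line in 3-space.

No

DE = (11, 12, 48), DF = (2, 2, 8).
DE × DF = (0, 8, -2).
The cross product is nonzero, so the points do not lie on one line.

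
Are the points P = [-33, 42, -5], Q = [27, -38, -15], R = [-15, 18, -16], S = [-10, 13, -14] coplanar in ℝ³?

No

A normal to the plane through P, Q, R is n = PQ × PR = (640, 480, 0).
The plane has equation n·X = -960. For S: n·S = -160.
-160 ≠ -960, so S is off the plane.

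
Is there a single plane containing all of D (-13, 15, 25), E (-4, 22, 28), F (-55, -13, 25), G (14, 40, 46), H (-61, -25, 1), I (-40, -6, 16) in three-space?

The plane through D, E, F has normal n = DE × DF = (84, -126, 42) and equation n·P = -1932.
Checking the remaining points: n·G = -1932, n·H = -1932, n·I = -1932.
All equal -1932, so all 6 points lie in one plane.

Yes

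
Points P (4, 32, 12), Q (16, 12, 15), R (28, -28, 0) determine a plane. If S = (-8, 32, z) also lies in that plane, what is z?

Coplanarity requires PQ · (PR × PS) = 0.
PQ = (12, -20, 3), PR = (24, -60, -12); the triple product is linear in z with coefficient -240 and constant term -2160.
Setting it to zero: z = -9.

-9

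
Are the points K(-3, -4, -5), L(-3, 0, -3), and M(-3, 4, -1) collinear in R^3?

Yes

KL = (0, 4, 2), KM = (0, 8, 4).
KL × KM = (0, 0, 0).
The cross product vanishes, so the three points are collinear.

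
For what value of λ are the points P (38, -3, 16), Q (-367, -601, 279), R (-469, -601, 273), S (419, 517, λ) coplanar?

-211

Normal to plane PQR: n = (3588, -29256, -60996); plane equation n·X = -751824.
Requiring n·S = -751824: (-60996)λ + (-13621980) = -751824.
So λ = -211.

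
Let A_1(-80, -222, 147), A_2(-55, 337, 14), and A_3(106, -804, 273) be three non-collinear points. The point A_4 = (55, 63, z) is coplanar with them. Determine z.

72

A normal to the plane is n = A_1A_2 × A_1A_3 = (-6972, -27888, -118524).
A_4 lies in the plane iff n · A_1A_4 = 0.
This gives (-118524)z + (8533728) = 0, so z = 72.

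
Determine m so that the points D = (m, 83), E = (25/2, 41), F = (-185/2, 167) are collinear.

-45/2

The three points are collinear iff det[DE; DF] = 0.
This determinant is linear in m: (-126)m + (-2835) = 0, so m = -45/2.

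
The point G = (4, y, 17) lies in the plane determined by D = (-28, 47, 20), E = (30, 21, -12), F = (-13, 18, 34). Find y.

The plane through D, E, F has equation −1292x − 1292y − 1292z = -50388.
Substituting G: (-1292)y + (-27132) = -50388, so y = 18.

18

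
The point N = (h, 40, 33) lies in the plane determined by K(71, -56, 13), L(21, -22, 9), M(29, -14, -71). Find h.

Coplanarity requires KL · (KM × KN) = 0.
KL = (-50, 34, -4), KM = (-42, 42, -84); the triple product is linear in h with coefficient -2688 and constant term -209664.
Setting it to zero: h = -78.

-78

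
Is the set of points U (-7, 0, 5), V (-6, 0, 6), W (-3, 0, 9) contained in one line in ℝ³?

Yes

UV = (1, 0, 1), UW = (4, 0, 4).
Each component of UW is 4 times the corresponding component of UV, so UW = 4·UV and the points are collinear.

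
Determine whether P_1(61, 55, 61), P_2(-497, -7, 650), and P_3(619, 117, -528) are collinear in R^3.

P_1P_2 = (-558, -62, 589), P_1P_3 = (558, 62, -589).
Each component of P_1P_3 is -1 times the corresponding component of P_1P_2, so P_1P_3 = -1·P_1P_2 and the points are collinear.

Yes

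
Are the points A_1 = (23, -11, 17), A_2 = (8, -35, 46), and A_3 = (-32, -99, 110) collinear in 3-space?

No

A_1A_2 = (-15, -24, 29), A_1A_3 = (-55, -88, 93).
A_1A_2 × A_1A_3 = (320, -200, 0).
The cross product is nonzero, so the points do not lie on one line.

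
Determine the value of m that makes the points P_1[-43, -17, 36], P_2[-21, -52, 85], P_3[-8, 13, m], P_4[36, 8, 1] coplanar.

-6

Coplanarity ⇔ det[P_1P_2; P_1P_3; P_1P_4] = 0.
Expanding, this is linear in m: (-3315)m + (-19890) = 0.
So m = -6.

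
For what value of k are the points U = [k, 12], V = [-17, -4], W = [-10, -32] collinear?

-21

Collinearity: (U − V) must be parallel to (W − V) = (7, -28).
Cross-multiplying the components: (k − (-17))·(-28) = (16)·(7).
Solving gives k = -21.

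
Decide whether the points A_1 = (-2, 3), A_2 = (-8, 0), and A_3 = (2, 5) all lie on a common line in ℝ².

Yes

A_1A_2 = (-6, -3), A_1A_3 = (4, 2).
Checking proportionality: A_1A_3 = -2/3·A_1A_2, so the vectors are parallel and the points are collinear.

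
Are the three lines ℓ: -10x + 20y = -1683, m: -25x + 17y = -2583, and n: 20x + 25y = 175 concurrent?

No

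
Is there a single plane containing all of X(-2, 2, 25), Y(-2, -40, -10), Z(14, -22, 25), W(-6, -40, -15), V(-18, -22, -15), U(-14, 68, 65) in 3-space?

Yes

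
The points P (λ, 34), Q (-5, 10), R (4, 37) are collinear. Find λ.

Collinearity: (P − Q) must be parallel to (R − Q) = (9, 27).
Cross-multiplying the components: (λ − (-5))·(27) = (24)·(9).
Solving gives λ = 3.

3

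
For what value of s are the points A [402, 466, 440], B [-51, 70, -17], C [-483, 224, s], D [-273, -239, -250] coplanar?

-411

The points are coplanar iff AB · (AC × AD) = 0.
Expanding, this is linear in s: (-52065)s + (-21398715) = 0.
So s = -411.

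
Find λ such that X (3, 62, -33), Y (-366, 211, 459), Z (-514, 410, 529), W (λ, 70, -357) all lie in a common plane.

Coplanarity ⇔ det[XY; XZ; XW] = 0.
Expanding, this is linear in λ: (-87478)λ + (16533342) = 0.
So λ = 189.

189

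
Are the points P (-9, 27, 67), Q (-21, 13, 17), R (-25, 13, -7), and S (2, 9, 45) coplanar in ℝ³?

A normal to the plane through P, Q, R is n = PQ × PR = (336, -88, -56).
The plane has equation n·X = -9152. For S: n·S = -2640.
-2640 ≠ -9152, so S is off the plane.

No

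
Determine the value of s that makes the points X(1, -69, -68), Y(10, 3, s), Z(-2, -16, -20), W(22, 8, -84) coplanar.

-47

Normal to plane XZW: n = (-4544, 960, -1344); plane equation n·P = 20608.
Requiring n·Y = 20608: (-1344)s + (-42560) = 20608.
So s = -47.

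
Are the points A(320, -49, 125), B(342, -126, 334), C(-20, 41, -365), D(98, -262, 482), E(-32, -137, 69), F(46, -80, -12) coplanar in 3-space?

Yes

The plane through A, B, C has normal n = AB × AC = (18920, -60280, -24200) and equation n·P = 5983120.
Checking the remaining points: n·D = 5983120, n·E = 5983120, n·F = 5983120.
All equal 5983120, so all 6 points lie in one plane.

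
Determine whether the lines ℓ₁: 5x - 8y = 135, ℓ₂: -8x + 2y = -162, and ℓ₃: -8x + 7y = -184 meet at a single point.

No

The three lines meet at one point iff the augmented coefficient matrix [aᵢ bᵢ cᵢ] has rank < 3, i.e. its determinant vanishes.
Here the determinant is -162.
Nonzero, so no common point exists.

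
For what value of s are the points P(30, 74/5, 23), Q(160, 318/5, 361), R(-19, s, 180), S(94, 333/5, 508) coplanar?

Coplanarity ⇔ det[PQ; PR; PS] = 0.
Expanding, this is linear in s: (41418)s + (-4390308/5) = 0.
So s = 106/5.

106/5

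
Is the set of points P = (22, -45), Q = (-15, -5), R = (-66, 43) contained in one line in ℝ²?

PQ = (-37, 40), PR = (-88, 88).
If collinear, PR would be a scalar multiple of PQ. But (-37)·(88) ≠ (40)·(-88) (difference 264), so they are not parallel; the points are not collinear.

No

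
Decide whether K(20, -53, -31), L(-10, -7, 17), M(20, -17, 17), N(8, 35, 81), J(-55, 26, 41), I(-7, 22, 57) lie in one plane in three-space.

The plane through K, L, M has normal n = KL × KM = (480, 1440, -1080) and equation n·P = -33240.
Checking the remaining points: n·N = -33240, n·J = -33240, n·I = -33240.
All equal -33240, so all 6 points lie in one plane.

Yes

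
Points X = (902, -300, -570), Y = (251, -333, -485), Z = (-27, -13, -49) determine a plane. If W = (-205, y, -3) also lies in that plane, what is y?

-3

The plane through X, Y, Z has equation −41588x + 260206y − 217494z = 8397404.
Substituting W: (260206)y + (9178022) = 8397404, so y = -3.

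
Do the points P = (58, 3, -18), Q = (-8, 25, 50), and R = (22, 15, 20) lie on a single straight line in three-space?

No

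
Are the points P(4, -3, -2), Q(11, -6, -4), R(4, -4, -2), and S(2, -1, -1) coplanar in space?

A normal to the plane through P, Q, R is n = PQ × PR = (-2, 0, -7).
The plane has equation n·X = 6. For S: n·S = 3.
3 ≠ 6, so S is off the plane.

No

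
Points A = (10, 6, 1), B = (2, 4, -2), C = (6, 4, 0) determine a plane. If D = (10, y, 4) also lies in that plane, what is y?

The plane through A, B, C has equation −4x + 4y + 8z = -8.
Substituting D: (4)y + (-8) = -8, so y = 0.

0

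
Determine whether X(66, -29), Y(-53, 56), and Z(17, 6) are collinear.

Yes

XY = (-119, 85), XZ = (-49, 35).
Checking proportionality: XZ = 7/17·XY, so the vectors are parallel and the points are collinear.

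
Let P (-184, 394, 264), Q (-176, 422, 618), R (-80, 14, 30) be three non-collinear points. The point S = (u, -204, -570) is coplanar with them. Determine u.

-42

Coplanarity requires PQ · (PR × PS) = 0.
PQ = (8, 28, 354), PR = (104, -380, -234); the triple product is linear in u with coefficient 127968 and constant term 5374656.
Setting it to zero: u = -42.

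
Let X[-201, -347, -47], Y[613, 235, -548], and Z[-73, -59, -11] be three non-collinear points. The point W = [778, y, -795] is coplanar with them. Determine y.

A normal to the plane is n = XY × XZ = (165240, -93432, 159936).
W lies in the plane iff n · XW = 0.
This gives (-93432)y + (9716928) = 0, so y = 104.

104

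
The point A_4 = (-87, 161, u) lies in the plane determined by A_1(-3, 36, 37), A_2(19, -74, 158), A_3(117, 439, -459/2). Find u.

-305/2

The plane through A_1, A_2, A_3 has equation −19448x + 20383y + 22066z = 1608574.
Substituting A_4: (22066)u + (4973639) = 1608574, so u = -305/2.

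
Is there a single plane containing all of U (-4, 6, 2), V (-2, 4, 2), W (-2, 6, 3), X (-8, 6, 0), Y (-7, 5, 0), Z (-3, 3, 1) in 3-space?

Yes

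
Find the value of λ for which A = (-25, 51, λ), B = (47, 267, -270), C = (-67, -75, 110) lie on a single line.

-30

Collinearity requires AB × AC = 0; each component is linear in λ.
The x-component gives (-342)λ + (-10260) = 0, so λ = -30.
The remaining components then also vanish.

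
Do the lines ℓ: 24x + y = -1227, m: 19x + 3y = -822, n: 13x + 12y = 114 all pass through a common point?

Lines aᵢx + bᵢy = cᵢ with pairwise distinct directions are concurrent exactly when det[aᵢ bᵢ cᵢ] = 0.
Here the determinant is 189.
Nonzero, so no common point exists.

No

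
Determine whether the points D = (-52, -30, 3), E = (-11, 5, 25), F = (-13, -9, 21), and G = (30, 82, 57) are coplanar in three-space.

Yes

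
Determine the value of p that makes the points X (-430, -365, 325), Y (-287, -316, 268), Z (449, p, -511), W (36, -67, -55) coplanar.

The points are coplanar iff XY · (XZ × XW) = 0.
Expanding, this is linear in p: (-27778)p + (7833396) = 0.
So p = 282.

282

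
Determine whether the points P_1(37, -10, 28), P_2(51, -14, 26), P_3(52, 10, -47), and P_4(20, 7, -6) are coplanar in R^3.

A normal to the plane through P_1, P_2, P_3 is n = P_1P_2 × P_1P_3 = (340, 1020, 340).
The plane has equation n·P = 11900. For P_4: n·P_4 = 11900.
Equal, so P_4 lies in the plane and all four are coplanar.

Yes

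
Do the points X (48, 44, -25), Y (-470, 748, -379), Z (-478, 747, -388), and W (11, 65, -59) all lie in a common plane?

Yes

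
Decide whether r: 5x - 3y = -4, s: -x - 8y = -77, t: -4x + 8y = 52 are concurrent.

No

The three lines meet at one point iff the augmented coefficient matrix [aᵢ bᵢ cᵢ] has rank < 3, i.e. its determinant vanishes.
Here the determinant is 80.
Nonzero, so no common point exists.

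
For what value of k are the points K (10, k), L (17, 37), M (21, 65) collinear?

Collinearity: (K − L) must be parallel to (M − L) = (4, 28).
Cross-multiplying the components: (k − 37)·(4) = (-7)·(28).
Solving gives k = -12.

-12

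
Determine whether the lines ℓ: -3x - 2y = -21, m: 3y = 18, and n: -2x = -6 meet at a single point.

Yes

Intersecting ℓ and m: solving the 2×2 system gives (x, y) = (3, 6).
Substitute into n: (-2)(3) + (0)(6) = -6.
This equals -6, so (3, 6) lies on all three lines and they are concurrent.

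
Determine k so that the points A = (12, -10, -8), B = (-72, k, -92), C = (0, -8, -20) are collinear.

Direction AC = (-12, 2, -12). From the x-coordinate of B, the parameter along the line is τ = (-72 − 12)/(-12) = 7.
Then k = (-10) + 7·(2) = 4.

4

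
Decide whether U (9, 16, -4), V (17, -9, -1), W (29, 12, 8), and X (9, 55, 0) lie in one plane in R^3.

A normal to the plane through U, V, W is n = UV × UW = (-288, -36, 468).
The plane has equation n·P = -5040. For X: n·X = -4572.
-4572 ≠ -5040, so X is off the plane.

No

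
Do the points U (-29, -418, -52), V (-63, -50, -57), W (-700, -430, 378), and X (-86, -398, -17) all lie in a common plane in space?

Yes

The four points are coplanar iff the 3×3 determinant with rows UV, UW, UX is zero.
Rows: (-34, 368, -5), (-671, -12, 430), (-57, 20, 35).
Expanding along the first row: (-34)(-9020) − (368)(1025) + (-5)(-14104) = 0.
Zero determinant ⇒ coplanar.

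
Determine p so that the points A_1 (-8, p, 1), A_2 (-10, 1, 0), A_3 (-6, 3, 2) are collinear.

2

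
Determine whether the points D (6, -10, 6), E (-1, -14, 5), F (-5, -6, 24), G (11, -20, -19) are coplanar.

No

A normal to the plane through D, E, F is n = DE × DF = (-68, 137, -72).
The plane has equation n·P = -2210. For G: n·G = -2120.
-2120 ≠ -2210, so G is off the plane.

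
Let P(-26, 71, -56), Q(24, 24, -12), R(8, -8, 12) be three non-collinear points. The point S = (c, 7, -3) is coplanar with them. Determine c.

Coplanarity requires PQ · (PR × PS) = 0.
PQ = (50, -47, 44), PR = (34, -79, 68); the triple product is linear in c with coefficient 280 and constant term 4480.
Setting it to zero: c = -16.

-16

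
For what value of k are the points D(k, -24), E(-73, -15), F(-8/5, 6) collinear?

Collinearity: (D − E) must be parallel to (F − E) = (357/5, 21).
Cross-multiplying the components: (k − (-73))·(21) = (-9)·(357/5).
Solving gives k = -518/5.

-518/5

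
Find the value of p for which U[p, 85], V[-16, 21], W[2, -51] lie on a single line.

Collinearity: (U − V) must be parallel to (W − V) = (18, -72).
Cross-multiplying the components: (p − (-16))·(-72) = (64)·(18).
Solving gives p = -32.

-32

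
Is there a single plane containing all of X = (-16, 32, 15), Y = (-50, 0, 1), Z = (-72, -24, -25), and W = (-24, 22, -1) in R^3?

The four points are coplanar iff the 3×3 determinant with rows XY, XZ, XW is zero.
Rows: (-34, -32, -14), (-56, -56, -40), (-8, -10, -16).
Expanding along the first row: (-34)(496) − (-32)(576) + (-14)(112) = 0.
Zero determinant ⇒ coplanar.

Yes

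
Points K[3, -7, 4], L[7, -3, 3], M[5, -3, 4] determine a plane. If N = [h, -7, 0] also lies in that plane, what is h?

11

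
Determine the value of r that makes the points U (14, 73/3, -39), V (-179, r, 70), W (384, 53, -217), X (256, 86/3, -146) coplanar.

Normal to plane UWX: n = (-2296, -3486, -5334); plane equation n·P = 91056.
Requiring n·V = 91056: (-3486)r + (37604) = 91056.
So r = -46/3.

-46/3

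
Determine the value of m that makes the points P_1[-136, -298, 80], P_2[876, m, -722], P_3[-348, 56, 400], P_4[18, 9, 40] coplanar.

139

Normal to plane P_1P_3P_4: n = (-112400, 40800, -119600); plane equation n·P = -6440000.
Requiring n·P_2 = -6440000: (40800)m + (-12111200) = -6440000.
So m = 139.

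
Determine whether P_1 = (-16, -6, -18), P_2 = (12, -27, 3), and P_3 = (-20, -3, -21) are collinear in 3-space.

P_1P_2 = (28, -21, 21), P_1P_3 = (-4, 3, -3).
P_1P_2 × P_1P_3 = (0, 0, 0).
The cross product vanishes, so the three points are collinear.

Yes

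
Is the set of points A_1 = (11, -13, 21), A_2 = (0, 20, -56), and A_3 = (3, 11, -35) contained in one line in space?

Yes

A_1A_2 = (-11, 33, -77), A_1A_3 = (-8, 24, -56).
Each component of A_1A_3 is 8/11 times the corresponding component of A_1A_2, so A_1A_3 = 8/11·A_1A_2 and the points are collinear.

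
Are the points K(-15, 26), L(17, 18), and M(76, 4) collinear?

No

KL = (32, -8), KM = (91, -22).
If collinear, KM would be a scalar multiple of KL. But (32)·(-22) ≠ (-8)·(91) (difference 24), so they are not parallel; the points are not collinear.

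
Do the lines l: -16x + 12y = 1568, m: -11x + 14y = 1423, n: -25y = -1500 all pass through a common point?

Yes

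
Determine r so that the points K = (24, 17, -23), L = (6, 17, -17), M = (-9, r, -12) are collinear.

Collinearity requires KL × KM = 0; each component is linear in r.
The x-component gives (-6)r + (102) = 0, so r = 17.
The remaining components then also vanish.

17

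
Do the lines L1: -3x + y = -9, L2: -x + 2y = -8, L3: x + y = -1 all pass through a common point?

Yes

Intersecting L1 and L2: solving the 2×2 system gives (x, y) = (2, -3).
Substitute into L3: (1)(2) + (1)(-3) = -1.
This equals -1, so (2, -3) lies on all three lines and they are concurrent.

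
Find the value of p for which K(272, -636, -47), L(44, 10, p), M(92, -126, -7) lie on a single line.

11/3

Direction KM = (-180, 510, 40). From the x-coordinate of L, the parameter along the line is τ = (44 − 272)/(-180) = 19/15.
Then p = (-47) + 19/15·(40) = 11/3.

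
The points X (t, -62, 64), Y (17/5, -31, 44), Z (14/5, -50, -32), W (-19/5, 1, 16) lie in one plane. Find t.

Coplanarity ⇔ det[XY; XZ; XW] = 0.
Expanding, this is linear in t: (-2964)t + (29640) = 0.
So t = 10.

10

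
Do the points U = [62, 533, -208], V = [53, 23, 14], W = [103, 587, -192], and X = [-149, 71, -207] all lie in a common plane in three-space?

The four points are coplanar iff the 3×3 determinant with rows UV, UW, UX is zero.
Rows: (-9, -510, 222), (41, 54, 16), (-211, -462, 1).
Expanding along the first row: (-9)(7446) − (-510)(3417) + (222)(-7548) = 0.
Zero determinant ⇒ coplanar.

Yes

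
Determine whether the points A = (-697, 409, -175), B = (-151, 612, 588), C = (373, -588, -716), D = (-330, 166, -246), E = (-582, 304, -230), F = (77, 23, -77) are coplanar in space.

The plane through A, B, C has normal n = AB × AC = (650888, 1111796, -761572) and equation n·P = 134330728.
Checking the remaining points: n·D = 157111808, n·E = 134330728, n·F = 134330728.
Since n·D = 157111808 ≠ 134330728, D is off the plane and the points are not all coplanar.

No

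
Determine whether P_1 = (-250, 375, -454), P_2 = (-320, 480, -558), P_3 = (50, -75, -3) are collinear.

P_1P_2 = (-70, 105, -104), P_1P_3 = (300, -450, 451).
Comparing components 2 and 3: (105)(451) − (-104)(-450) = 555 ≠ 0, so P_1P_2 and P_1P_3 are not parallel and the points are not collinear.

No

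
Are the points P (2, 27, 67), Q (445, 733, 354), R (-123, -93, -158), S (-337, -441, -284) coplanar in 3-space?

Yes

A normal to the plane through P, Q, R is n = PQ × PR = (-124410, 63800, 35090).
The plane has equation n·X = 3824810. For S: n·S = 3824810.
Equal, so S lies in the plane and all four are coplanar.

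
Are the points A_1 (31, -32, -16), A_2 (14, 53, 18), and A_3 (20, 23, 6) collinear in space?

Yes

A_1A_2 = (-17, 85, 34), A_1A_3 = (-11, 55, 22).
A_1A_2 × A_1A_3 = (0, 0, 0).
The cross product vanishes, so the three points are collinear.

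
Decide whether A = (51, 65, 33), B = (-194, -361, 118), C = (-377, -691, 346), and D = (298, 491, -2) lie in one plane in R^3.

The four points are coplanar iff the 3×3 determinant with rows AB, AC, AD is zero.
Rows: (-245, -426, 85), (-428, -756, 313), (247, 426, -35).
Expanding along the first row: (-245)(-106878) − (-426)(-62331) + (85)(4404) = 6444.
Nonzero ⇒ not coplanar.

No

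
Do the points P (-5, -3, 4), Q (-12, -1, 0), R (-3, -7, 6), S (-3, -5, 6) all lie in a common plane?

No

With P as base: PQ = (-7, 2, -4), PR = (2, -4, 2), PS = (2, -2, 2).
PR × PS = (-4, 0, 4).
PQ · (PR × PS) = 12.
Since 12 ≠ 0, the four points are not coplanar.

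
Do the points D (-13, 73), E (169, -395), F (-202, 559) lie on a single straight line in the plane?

DE = (182, -468), DF = (-189, 486).
det[DE; DF] = (182)(486) − (-468)(-189) = 0.
The determinant is zero, so the points are collinear.

Yes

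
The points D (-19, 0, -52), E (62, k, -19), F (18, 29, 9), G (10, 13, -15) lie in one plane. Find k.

-27

Normal to plane DFG: n = (280, 400, -360); plane equation n·P = 13400.
Requiring n·E = 13400: (400)k + (24200) = 13400.
So k = -27.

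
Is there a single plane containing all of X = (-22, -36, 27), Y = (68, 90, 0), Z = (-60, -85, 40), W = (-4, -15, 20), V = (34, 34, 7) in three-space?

Yes

The plane through X, Y, Z has normal n = XY × XZ = (315, -144, 378) and equation n·P = 8460.
Checking the remaining points: n·W = 8460, n·V = 8460.
All equal 8460, so all 5 points lie in one plane.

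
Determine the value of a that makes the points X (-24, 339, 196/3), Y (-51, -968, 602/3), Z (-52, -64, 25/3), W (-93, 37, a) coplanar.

Normal to plane XYZ: n = (387115/3, -15985/3, -25715); plane equation n·P = -19749815/3.
Requiring n·W = -19749815/3: (-25715)a + (-36593140/3) = -19749815/3.
So a = -655/3.

-655/3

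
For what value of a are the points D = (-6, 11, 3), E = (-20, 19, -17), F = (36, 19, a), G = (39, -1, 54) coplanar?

32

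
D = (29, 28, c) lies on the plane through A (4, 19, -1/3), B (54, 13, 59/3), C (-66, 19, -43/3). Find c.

-31/3

Coplanarity requires AB · (AC × AD) = 0.
AB = (50, -6, 20), AC = (-70, 0, -14); the triple product is linear in c with coefficient -420 and constant term -4340.
Setting it to zero: c = -31/3.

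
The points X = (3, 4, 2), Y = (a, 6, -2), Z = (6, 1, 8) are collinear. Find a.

Collinearity requires XY × XZ = 0; each component is linear in a.
The y-component gives (-6)a + (6) = 0, so a = 1.
The remaining components then also vanish.

1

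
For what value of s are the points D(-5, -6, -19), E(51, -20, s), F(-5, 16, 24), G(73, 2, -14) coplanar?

The points are coplanar iff DE · (DF × DG) = 0.
Expanding, this is linear in s: (-1716)s + (-92664) = 0.
So s = -54.

-54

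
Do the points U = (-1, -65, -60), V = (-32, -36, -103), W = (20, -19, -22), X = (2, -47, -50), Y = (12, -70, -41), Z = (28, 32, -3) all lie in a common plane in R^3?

The plane through U, V, W has normal n = UV × UW = (3080, 275, -2035) and equation n·P = 101145.
Checking the remaining points: n·X = 94985, n·Y = 101145, n·Z = 101145.
Since n·X = 94985 ≠ 101145, X is off the plane and the points are not all coplanar.

No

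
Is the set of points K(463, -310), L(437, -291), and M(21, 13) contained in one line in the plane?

Yes

KL = (-26, 19), KM = (-442, 323).
Twice the signed area of △KLM is (-26)(323) − (19)(-442) = 0.
The triangle is degenerate (zero area), so the points are collinear.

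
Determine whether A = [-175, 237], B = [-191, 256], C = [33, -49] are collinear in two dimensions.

AB = (-16, 19), AC = (208, -286).
det[AB; AC] = (-16)(-286) − (19)(208) = 624.
The determinant is nonzero, so they are not collinear.

No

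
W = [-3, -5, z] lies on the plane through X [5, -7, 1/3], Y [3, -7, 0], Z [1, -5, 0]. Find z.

-2/3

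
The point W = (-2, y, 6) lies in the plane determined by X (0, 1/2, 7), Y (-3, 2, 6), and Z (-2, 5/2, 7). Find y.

1

Coplanarity requires XY · (XZ × XW) = 0.
XY = (-3, 3/2, -1), XZ = (-2, 2, 0); the triple product is linear in y with coefficient 2 and constant term -2.
Setting it to zero: y = 1.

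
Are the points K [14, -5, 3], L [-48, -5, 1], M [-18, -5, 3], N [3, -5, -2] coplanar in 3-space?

A normal to the plane through K, L, M is n = KL × KM = (0, 64, 0).
The plane has equation n·P = -320. For N: n·N = -320.
Equal, so N lies in the plane and all four are coplanar.

Yes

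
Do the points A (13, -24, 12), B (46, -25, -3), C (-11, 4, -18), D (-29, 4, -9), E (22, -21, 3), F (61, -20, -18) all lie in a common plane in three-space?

The plane through A, B, C has normal n = AB × AC = (450, 1350, 900) and equation n·P = -15750.
Checking the remaining points: n·D = -15750, n·E = -15750, n·F = -15750.
All equal -15750, so all 6 points lie in one plane.

Yes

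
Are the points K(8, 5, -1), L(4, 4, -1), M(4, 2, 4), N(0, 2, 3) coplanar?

No

With K as base: KL = (-4, -1, 0), KM = (-4, -3, 5), KN = (-8, -3, 4).
KM × KN = (3, -24, -12).
KL · (KM × KN) = 12.
Since 12 ≠ 0, the four points are not coplanar.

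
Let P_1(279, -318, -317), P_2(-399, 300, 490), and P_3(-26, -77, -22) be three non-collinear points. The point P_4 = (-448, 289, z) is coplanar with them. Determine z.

446

The plane through P_1, P_2, P_3 has equation −12177x − 46125y + 25092z = 3316203.
Substituting P_4: (25092)z + (-7874829) = 3316203, so z = 446.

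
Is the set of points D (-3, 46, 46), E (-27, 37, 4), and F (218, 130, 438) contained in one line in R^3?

No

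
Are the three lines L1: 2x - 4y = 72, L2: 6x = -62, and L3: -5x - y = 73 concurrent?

Lines aᵢx + bᵢy = cᵢ with pairwise distinct directions are concurrent exactly when det[aᵢ bᵢ cᵢ] = 0.
Here the determinant is -44.
Nonzero, so no common point exists.

No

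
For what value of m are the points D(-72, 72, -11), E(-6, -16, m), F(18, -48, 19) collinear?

11

Direction DF = (90, -120, 30). From the x-coordinate of E, the parameter along the line is τ = (-6 − (-72))/90 = 11/15.
Then m = (-11) + 11/15·(30) = 11.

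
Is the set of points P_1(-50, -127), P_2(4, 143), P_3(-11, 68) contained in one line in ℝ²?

P_1P_2 = (54, 270), P_1P_3 = (39, 195).
Twice the signed area of △P_1P_2P_3 is (54)(195) − (270)(39) = 0.
The triangle is degenerate (zero area), so the points are collinear.

Yes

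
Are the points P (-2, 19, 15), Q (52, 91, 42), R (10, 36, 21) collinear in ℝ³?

PQ = (54, 72, 27), PR = (12, 17, 6).
PQ × PR = (-27, 0, 54).
The cross product is nonzero, so the points do not lie on one line.

No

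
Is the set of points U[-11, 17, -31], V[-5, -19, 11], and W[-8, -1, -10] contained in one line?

Yes

UV = (6, -36, 42), UW = (3, -18, 21).
UV × UW = (0, 0, 0).
The cross product vanishes, so the three points are collinear.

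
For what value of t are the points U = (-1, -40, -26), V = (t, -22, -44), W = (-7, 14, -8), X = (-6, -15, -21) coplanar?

Normal to plane UWX: n = (-180, -60, 120); plane equation n·P = -540.
Requiring n·V = -540: (-180)t + (-3960) = -540.
So t = -19.

-19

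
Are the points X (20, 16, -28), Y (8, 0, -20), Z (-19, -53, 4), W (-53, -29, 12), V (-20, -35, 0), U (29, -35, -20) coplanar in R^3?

No

The plane through X, Y, Z has normal n = XY × XZ = (40, 72, 204) and equation n·P = -3760.
Checking the remaining points: n·W = -1760, n·V = -3320, n·U = -5440.
Since n·W = -1760 ≠ -3760, W is off the plane and the points are not all coplanar.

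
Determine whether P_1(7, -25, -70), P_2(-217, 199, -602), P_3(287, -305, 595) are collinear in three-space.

P_1P_2 = (-224, 224, -532), P_1P_3 = (280, -280, 665).
Each component of P_1P_3 is -5/4 times the corresponding component of P_1P_2, so P_1P_3 = -5/4·P_1P_2 and the points are collinear.

Yes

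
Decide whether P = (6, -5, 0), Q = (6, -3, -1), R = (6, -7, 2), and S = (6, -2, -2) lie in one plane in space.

With P as base: PQ = (0, 2, -1), PR = (0, -2, 2), PS = (0, 3, -2).
PR × PS = (-2, 0, 0).
PQ · (PR × PS) = 0.
The scalar triple product vanishes, so the four points are coplanar.

Yes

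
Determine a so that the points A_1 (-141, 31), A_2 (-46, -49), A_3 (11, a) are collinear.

The three points are collinear iff det[A_1A_2; A_1A_3] = 0.
This determinant is linear in a: (95)a + (9215) = 0, so a = -97.

-97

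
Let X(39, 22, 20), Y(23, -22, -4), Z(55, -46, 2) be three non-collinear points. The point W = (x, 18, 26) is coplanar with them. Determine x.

55

A normal to the plane is n = XY × XZ = (-840, -672, 1792).
W lies in the plane iff n · XW = 0.
This gives (-840)x + (46200) = 0, so x = 55.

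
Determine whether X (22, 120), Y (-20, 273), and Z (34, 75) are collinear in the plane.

No

XY = (-42, 153), XZ = (12, -45).
Twice the signed area of △XYZ is (-42)(-45) − (153)(12) = 54.
The area is nonzero, so the three points are not collinear.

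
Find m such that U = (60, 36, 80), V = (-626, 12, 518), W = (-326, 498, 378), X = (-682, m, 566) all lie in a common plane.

123

The points are coplanar iff UV · (UW × UX) = 0.
Expanding, this is linear in m: (35360)m + (-4349280) = 0.
So m = 123.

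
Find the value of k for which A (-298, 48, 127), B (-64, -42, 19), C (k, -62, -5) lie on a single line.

Direction AB = (234, -90, -108). From the y-coordinate of C, the parameter along the line is τ = (-62 − 48)/(-90) = 11/9.
Then k = (-298) + 11/9·(234) = -12.

-12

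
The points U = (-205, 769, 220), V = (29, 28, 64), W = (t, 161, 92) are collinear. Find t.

-13

Collinearity requires UV × UW = 0; each component is linear in t.
The y-component gives (-156)t + (-2028) = 0, so t = -13.
The remaining components then also vanish.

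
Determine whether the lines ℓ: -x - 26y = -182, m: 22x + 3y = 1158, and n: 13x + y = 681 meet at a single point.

No

The three lines meet at one point iff the augmented coefficient matrix [aᵢ bᵢ cᵢ] has rank < 3, i.e. its determinant vanishes.
Here the determinant is 337.
Nonzero, so no common point exists.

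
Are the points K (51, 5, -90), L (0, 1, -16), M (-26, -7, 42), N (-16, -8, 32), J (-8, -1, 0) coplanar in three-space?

No

The plane through K, L, M has normal n = KL × KM = (360, 1034, 304) and equation n·P = -3830.
Checking the remaining points: n·N = -4304, n·J = -3914.
Since n·N = -4304 ≠ -3830, N is off the plane and the points are not all coplanar.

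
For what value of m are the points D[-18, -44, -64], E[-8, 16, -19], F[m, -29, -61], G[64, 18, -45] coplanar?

6

The points are coplanar iff DE · (DF × DG) = 0.
Expanding, this is linear in m: (1650)m + (-9900) = 0.
So m = 6.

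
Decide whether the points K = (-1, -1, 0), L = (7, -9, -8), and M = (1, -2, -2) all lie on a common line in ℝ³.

KL = (8, -8, -8), KM = (2, -1, -2).
Comparing components 2 and 3: (-8)(-2) − (-8)(-1) = 8 ≠ 0, so KL and KM are not parallel and the points are not collinear.

No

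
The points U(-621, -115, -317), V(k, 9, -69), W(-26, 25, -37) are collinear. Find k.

-94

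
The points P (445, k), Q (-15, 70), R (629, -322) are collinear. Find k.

-210

The three points are collinear iff det[PQ; PR] = 0.
This determinant is linear in k: (644)k + (135240) = 0, so k = -210.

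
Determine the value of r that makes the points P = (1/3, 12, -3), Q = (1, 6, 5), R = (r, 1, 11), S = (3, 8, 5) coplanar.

Normal to plane PQS: n = (-16, 16, 40/3); plane equation n·X = 440/3.
Requiring n·R = 440/3: (-16)r + (488/3) = 440/3.
So r = 1.

1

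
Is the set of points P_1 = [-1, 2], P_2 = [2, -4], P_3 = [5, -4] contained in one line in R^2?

No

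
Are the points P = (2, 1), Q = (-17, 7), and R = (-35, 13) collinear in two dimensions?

PQ = (-19, 6), PR = (-37, 12).
If collinear, PR would be a scalar multiple of PQ. But (-19)·(12) ≠ (6)·(-37) (difference -6), so they are not parallel; the points are not collinear.

No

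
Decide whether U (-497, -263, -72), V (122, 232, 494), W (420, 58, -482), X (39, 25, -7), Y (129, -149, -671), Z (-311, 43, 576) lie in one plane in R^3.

No

The plane through U, V, W has normal n = UV × UW = (-384636, 772812, -255216) and equation n·P = 6290088.
Checking the remaining points: n·X = 6106008, n·Y = 6482904, n·Z = 5848296.
Since n·X = 6106008 ≠ 6290088, X is off the plane and the points are not all coplanar.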